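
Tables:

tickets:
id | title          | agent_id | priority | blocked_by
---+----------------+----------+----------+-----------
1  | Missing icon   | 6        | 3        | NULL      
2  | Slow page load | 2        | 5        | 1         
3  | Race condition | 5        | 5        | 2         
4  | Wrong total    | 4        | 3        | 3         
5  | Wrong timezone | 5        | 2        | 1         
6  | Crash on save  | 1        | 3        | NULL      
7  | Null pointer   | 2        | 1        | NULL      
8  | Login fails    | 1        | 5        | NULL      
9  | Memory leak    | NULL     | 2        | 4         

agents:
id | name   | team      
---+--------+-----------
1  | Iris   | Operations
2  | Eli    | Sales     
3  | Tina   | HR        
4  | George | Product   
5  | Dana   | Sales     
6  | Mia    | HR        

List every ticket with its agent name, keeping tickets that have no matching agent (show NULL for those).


LEFT JOIN keeps every row from tickets (the left table); where agent_id has no match in agents, the agent columns become NULL. Walk through each ticket:
  - ticket 1 (Missing icon): agent_id=6 -> matches Mia
  - ticket 2 (Slow page load): agent_id=2 -> matches Eli
  - ticket 3 (Race condition): agent_id=5 -> matches Dana
  - ticket 4 (Wrong total): agent_id=4 -> matches George
  - ticket 5 (Wrong timezone): agent_id=5 -> matches Dana
  - ticket 6 (Crash on save): agent_id=1 -> matches Iris
  - ticket 7 (Null pointer): agent_id=2 -> matches Eli
  - ticket 8 (Login fails): agent_id=1 -> matches Iris
  - ticket 9 (Memory leak): agent_id=NULL, no match -> kept with NULL
All 9 rows appear; 1 has NULL agent.

SQL:
SELECT a.title, b.name AS agent
FROM tickets a
LEFT JOIN agents b ON a.agent_id = b.id

Result:
title          | agent 
---------------+-------
Missing icon   | Mia   
Slow page load | Eli   
Race condition | Dana  
Wrong total    | George
Wrong timezone | Dana  
Crash on save  | Iris  
Null pointer   | Eli   
Login fails    | Iris  
Memory leak    | NULL  


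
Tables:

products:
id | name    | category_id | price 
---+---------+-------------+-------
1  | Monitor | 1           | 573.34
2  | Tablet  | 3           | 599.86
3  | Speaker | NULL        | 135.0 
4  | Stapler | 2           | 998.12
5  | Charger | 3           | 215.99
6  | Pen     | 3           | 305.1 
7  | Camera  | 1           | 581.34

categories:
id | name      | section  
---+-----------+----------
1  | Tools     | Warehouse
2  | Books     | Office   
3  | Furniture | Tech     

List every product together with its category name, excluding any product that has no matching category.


INNER JOIN keeps only products rows whose category_id matches an id in categories. Walk through each product:
  - product 1 (Monitor): category_id=1 -> matches Tools
  - product 2 (Tablet): category_id=3 -> matches Furniture
  - product 3 (Speaker): category_id=NULL, no match -> dropped
  - product 4 (Stapler): category_id=2 -> matches Books
  - product 5 (Charger): category_id=3 -> matches Furniture
  - product 6 (Pen): category_id=3 -> matches Furniture
  - product 7 (Camera): category_id=1 -> matches Tools
So 1 of 7 rows is dropped.

SQL:
SELECT a.name, b.name AS category
FROM products a
INNER JOIN categories b ON a.category_id = b.id

Result:
name    | category 
--------+----------
Monitor | Tools    
Tablet  | Furniture
Stapler | Books    
Charger | Furniture
Pen     | Furniture
Camera  | Tools    


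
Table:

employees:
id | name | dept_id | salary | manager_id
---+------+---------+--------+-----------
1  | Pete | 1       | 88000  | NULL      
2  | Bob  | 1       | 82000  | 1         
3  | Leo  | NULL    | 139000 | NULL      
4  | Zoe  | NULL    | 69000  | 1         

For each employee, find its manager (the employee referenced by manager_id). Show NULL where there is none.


This is a self-join: employees is joined to a second copy of itself, matching each row's manager_id to another row's id. Use LEFT JOIN so rows with manager_id=NULL are kept.
  - employee 1 (Pete): manager_id=NULL -> NULL
  - employee 2 (Bob): manager_id=1 -> Pete
  - employee 3 (Leo): manager_id=NULL -> NULL
  - employee 4 (Zoe): manager_id=1 -> Pete

SQL:
SELECT a.name AS item, b.name AS manager
FROM employees a
LEFT JOIN employees b ON a.manager_id = b.id

Result:
item | manager
-----+--------
Pete | NULL   
Bob  | Pete   
Leo  | NULL   
Zoe  | Pete   


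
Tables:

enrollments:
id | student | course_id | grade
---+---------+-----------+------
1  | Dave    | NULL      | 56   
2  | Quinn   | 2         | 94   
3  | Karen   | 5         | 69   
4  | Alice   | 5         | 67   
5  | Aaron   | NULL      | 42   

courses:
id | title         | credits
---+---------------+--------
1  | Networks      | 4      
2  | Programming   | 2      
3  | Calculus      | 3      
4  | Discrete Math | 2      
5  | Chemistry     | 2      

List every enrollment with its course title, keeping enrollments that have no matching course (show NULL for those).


LEFT JOIN keeps every row from enrollments (the left table); where course_id has no match in courses, the course columns become NULL. Walk through each enrollment:
  - enrollment 1 (Dave): course_id=NULL, no match -> kept with NULL
  - enrollment 2 (Quinn): course_id=2 -> matches Programming
  - enrollment 3 (Karen): course_id=5 -> matches Chemistry
  - enrollment 4 (Alice): course_id=5 -> matches Chemistry
  - enrollment 5 (Aaron): course_id=NULL, no match -> kept with NULL
All 5 rows appear; 2 have NULL course.

SQL:
SELECT a.student, b.title AS course
FROM enrollments a
LEFT JOIN courses b ON a.course_id = b.id

Result:
student | course     
--------+------------
Dave    | NULL       
Quinn   | Programming
Karen   | Chemistry  
Alice   | Chemistry  
Aaron   | NULL       


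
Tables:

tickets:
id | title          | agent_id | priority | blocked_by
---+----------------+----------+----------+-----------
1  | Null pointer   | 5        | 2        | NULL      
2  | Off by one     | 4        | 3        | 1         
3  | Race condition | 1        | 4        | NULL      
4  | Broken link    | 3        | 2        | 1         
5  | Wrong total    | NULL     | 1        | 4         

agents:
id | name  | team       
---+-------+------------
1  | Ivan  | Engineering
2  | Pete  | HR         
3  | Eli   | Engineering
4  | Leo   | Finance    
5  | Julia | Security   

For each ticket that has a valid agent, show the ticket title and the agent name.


INNER JOIN keeps only tickets rows whose agent_id matches an id in agents. Walk through each ticket:
  - ticket 1 (Null pointer): agent_id=5 -> matches Julia
  - ticket 2 (Off by one): agent_id=4 -> matches Leo
  - ticket 3 (Race condition): agent_id=1 -> matches Ivan
  - ticket 4 (Broken link): agent_id=3 -> matches Eli
  - ticket 5 (Wrong total): agent_id=NULL, no match -> dropped
So 1 of 5 rows is dropped.

SQL:
SELECT a.title, b.name AS agent
FROM tickets a
INNER JOIN agents b ON a.agent_id = b.id

Result:
title          | agent
---------------+------
Null pointer   | Julia
Off by one     | Leo  
Race condition | Ivan 
Broken link    | Eli  


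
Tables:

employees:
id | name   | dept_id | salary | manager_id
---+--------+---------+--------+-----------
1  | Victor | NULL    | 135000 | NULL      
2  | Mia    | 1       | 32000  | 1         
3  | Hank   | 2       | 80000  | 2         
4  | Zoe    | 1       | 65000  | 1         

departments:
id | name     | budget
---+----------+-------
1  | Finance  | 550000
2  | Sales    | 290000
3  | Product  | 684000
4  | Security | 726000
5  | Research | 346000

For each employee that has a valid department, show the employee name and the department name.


INNER JOIN keeps only employees rows whose dept_id matches an id in departments. Walk through each employee:
  - employee 1 (Victor): dept_id=NULL, no match -> dropped
  - employee 2 (Mia): dept_id=1 -> matches Finance
  - employee 3 (Hank): dept_id=2 -> matches Sales
  - employee 4 (Zoe): dept_id=1 -> matches Finance
So 1 of 4 rows is dropped.

SQL:
SELECT a.name, b.name AS department
FROM employees a
INNER JOIN departments b ON a.dept_id = b.id

Result:
name | department
-----+-----------
Mia  | Finance   
Hank | Sales     
Zoe  | Finance   


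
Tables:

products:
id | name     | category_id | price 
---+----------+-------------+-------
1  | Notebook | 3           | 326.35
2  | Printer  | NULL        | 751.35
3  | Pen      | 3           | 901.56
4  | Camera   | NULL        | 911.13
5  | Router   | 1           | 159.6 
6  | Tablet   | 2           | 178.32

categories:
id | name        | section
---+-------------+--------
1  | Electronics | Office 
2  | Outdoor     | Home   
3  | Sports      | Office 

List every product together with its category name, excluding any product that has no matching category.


INNER JOIN keeps only products rows whose category_id matches an id in categories. Walk through each product:
  - product 1 (Notebook): category_id=3 -> matches Sports
  - product 2 (Printer): category_id=NULL, no match -> dropped
  - product 3 (Pen): category_id=3 -> matches Sports
  - product 4 (Camera): category_id=NULL, no match -> dropped
  - product 5 (Router): category_id=1 -> matches Electronics
  - product 6 (Tablet): category_id=2 -> matches Outdoor
So 2 of 6 rows are dropped.

SQL:
SELECT a.name, b.name AS category
FROM products a
INNER JOIN categories b ON a.category_id = b.id

Result:
name     | category   
---------+------------
Notebook | Sports     
Pen      | Sports     
Router   | Electronics
Tablet   | Outdoor    


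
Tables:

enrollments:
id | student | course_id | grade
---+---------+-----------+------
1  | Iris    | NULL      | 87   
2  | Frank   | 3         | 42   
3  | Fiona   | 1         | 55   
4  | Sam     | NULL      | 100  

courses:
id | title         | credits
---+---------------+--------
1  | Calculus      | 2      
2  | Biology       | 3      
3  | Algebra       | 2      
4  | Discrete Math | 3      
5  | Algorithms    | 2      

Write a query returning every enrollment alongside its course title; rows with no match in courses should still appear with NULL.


LEFT JOIN keeps every row from enrollments (the left table); where course_id has no match in courses, the course columns become NULL. Walk through each enrollment:
  - enrollment 1 (Iris): course_id=NULL, no match -> kept with NULL
  - enrollment 2 (Frank): course_id=3 -> matches Algebra
  - enrollment 3 (Fiona): course_id=1 -> matches Calculus
  - enrollment 4 (Sam): course_id=NULL, no match -> kept with NULL
All 4 rows appear; 2 have NULL course.

SQL:
SELECT a.student, b.title AS course
FROM enrollments a
LEFT JOIN courses b ON a.course_id = b.id

Result:
student | course  
--------+---------
Iris    | NULL    
Frank   | Algebra 
Fiona   | Calculus
Sam     | NULL    


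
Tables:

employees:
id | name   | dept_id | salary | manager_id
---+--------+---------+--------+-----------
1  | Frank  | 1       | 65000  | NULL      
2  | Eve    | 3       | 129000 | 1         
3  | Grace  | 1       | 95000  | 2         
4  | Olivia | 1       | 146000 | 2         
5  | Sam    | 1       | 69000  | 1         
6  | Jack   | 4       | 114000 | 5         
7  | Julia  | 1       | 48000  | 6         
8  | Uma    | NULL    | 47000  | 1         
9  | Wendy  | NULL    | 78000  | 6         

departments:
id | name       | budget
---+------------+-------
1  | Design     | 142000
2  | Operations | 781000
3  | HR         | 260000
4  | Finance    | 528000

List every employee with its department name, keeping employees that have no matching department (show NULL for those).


LEFT JOIN keeps every row from employees (the left table); where dept_id has no match in departments, the department columns become NULL. Walk through each employee:
  - employee 1 (Frank): dept_id=1 -> matches Design
  - employee 2 (Eve): dept_id=3 -> matches HR
  - employee 3 (Grace): dept_id=1 -> matches Design
  - employee 4 (Olivia): dept_id=1 -> matches Design
  - employee 5 (Sam): dept_id=1 -> matches Design
  - employee 6 (Jack): dept_id=4 -> matches Finance
  - employee 7 (Julia): dept_id=1 -> matches Design
  - employee 8 (Uma): dept_id=NULL, no match -> kept with NULL
  - employee 9 (Wendy): dept_id=NULL, no match -> kept with NULL
All 9 rows appear; 2 have NULL department.

SQL:
SELECT a.name, b.name AS department
FROM employees a
LEFT JOIN departments b ON a.dept_id = b.id

Result:
name   | department
-------+-----------
Frank  | Design    
Eve    | HR        
Grace  | Design    
Olivia | Design    
Sam    | Design    
Jack   | Finance   
Julia  | Design    
Uma    | NULL      
Wendy  | NULL      


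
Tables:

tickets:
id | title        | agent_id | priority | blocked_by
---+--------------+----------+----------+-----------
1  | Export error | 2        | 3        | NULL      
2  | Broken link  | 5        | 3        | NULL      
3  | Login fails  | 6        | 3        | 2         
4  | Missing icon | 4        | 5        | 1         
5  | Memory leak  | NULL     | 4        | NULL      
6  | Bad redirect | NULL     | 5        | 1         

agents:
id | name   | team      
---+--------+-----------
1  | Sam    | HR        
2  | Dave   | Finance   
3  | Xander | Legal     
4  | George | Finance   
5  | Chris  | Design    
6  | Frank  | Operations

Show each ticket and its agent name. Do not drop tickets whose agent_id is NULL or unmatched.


LEFT JOIN keeps every row from tickets (the left table); where agent_id has no match in agents, the agent columns become NULL. Walk through each ticket:
  - ticket 1 (Export error): agent_id=2 -> matches Dave
  - ticket 2 (Broken link): agent_id=5 -> matches Chris
  - ticket 3 (Login fails): agent_id=6 -> matches Frank
  - ticket 4 (Missing icon): agent_id=4 -> matches George
  - ticket 5 (Memory leak): agent_id=NULL, no match -> kept with NULL
  - ticket 6 (Bad redirect): agent_id=NULL, no match -> kept with NULL
All 6 rows appear; 2 have NULL agent.

SQL:
SELECT a.title, b.name AS agent
FROM tickets a
LEFT JOIN agents b ON a.agent_id = b.id

Result:
title        | agent 
-------------+-------
Export error | Dave  
Broken link  | Chris 
Login fails  | Frank 
Missing icon | George
Memory leak  | NULL  
Bad redirect | NULL  


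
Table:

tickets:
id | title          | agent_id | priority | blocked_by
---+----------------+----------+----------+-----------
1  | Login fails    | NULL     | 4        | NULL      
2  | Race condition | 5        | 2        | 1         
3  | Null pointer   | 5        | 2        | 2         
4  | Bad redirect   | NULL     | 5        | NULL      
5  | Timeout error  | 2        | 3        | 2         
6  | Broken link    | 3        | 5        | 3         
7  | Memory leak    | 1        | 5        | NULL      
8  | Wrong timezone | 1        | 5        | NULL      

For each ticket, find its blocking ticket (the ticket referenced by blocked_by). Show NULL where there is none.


This is a self-join: tickets is joined to a second copy of itself, matching each row's blocked_by to another row's id. Use LEFT JOIN so rows with blocked_by=NULL are kept.
  - ticket 1 (Login fails): blocked_by=NULL -> NULL
  - ticket 2 (Race condition): blocked_by=1 -> Login fails
  - ticket 3 (Null pointer): blocked_by=2 -> Race condition
  - ticket 4 (Bad redirect): blocked_by=NULL -> NULL
  - ticket 5 (Timeout error): blocked_by=2 -> Race condition
  - ticket 6 (Broken link): blocked_by=3 -> Null pointer
  - ticket 7 (Memory leak): blocked_by=NULL -> NULL
  - ticket 8 (Wrong timezone): blocked_by=NULL -> NULL

SQL:
SELECT a.title AS item, b.title AS blocked_by
FROM tickets a
LEFT JOIN tickets b ON a.blocked_by = b.id

Result:
item           | blocked_by    
---------------+---------------
Login fails    | NULL          
Race condition | Login fails   
Null pointer   | Race condition
Bad redirect   | NULL          
Timeout error  | Race condition
Broken link    | Null pointer  
Memory leak    | NULL          
Wrong timezone | NULL          


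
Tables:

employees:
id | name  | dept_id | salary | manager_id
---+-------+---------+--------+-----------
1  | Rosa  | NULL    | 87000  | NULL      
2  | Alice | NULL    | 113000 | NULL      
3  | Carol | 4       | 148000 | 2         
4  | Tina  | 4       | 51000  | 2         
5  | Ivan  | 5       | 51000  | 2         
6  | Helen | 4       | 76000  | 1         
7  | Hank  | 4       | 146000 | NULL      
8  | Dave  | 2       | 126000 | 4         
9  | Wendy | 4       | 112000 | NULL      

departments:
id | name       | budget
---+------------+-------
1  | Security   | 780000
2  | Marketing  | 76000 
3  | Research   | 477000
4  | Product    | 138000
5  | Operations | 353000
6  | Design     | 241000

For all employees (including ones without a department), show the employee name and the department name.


LEFT JOIN keeps every row from employees (the left table); where dept_id has no match in departments, the department columns become NULL. Walk through each employee:
  - employee 1 (Rosa): dept_id=NULL, no match -> kept with NULL
  - employee 2 (Alice): dept_id=NULL, no match -> kept with NULL
  - employee 3 (Carol): dept_id=4 -> matches Product
  - employee 4 (Tina): dept_id=4 -> matches Product
  - employee 5 (Ivan): dept_id=5 -> matches Operations
  - employee 6 (Helen): dept_id=4 -> matches Product
  - employee 7 (Hank): dept_id=4 -> matches Product
  - employee 8 (Dave): dept_id=2 -> matches Marketing
  - employee 9 (Wendy): dept_id=4 -> matches Product
All 9 rows appear; 2 have NULL department.

SQL:
SELECT a.name, b.name AS department
FROM employees a
LEFT JOIN departments b ON a.dept_id = b.id

Result:
name  | department
------+-----------
Rosa  | NULL      
Alice | NULL      
Carol | Product   
Tina  | Product   
Ivan  | Operations
Helen | Product   
Hank  | Product   
Dave  | Marketing 
Wendy | Product   


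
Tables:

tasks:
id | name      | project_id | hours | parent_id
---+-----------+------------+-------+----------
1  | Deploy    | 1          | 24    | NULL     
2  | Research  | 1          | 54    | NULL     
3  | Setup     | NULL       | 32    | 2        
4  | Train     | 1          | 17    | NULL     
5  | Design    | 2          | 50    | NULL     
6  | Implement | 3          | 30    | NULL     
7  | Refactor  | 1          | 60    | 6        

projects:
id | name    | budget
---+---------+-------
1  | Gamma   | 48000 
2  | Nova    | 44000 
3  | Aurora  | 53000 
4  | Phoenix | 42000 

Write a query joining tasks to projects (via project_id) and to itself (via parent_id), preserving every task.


Two LEFT JOINs from the same base table tasks: one to projects via project_id, one to tasks itself via parent_id. Both are LEFT so every task is preserved.
Match against projects:
  - task 1 (Deploy): project_id=1 -> matches Gamma
  - task 2 (Research): project_id=1 -> matches Gamma
  - task 3 (Setup): project_id=NULL, no match -> kept with NULL
  - task 4 (Train): project_id=1 -> matches Gamma
  - task 5 (Design): project_id=2 -> matches Nova
  - task 6 (Implement): project_id=3 -> matches Aurora
  - task 7 (Refactor): project_id=1 -> matches Gamma
Match against tasks (self):
  - task 1 (Deploy): parent_id=NULL -> NULL
  - task 2 (Research): parent_id=NULL -> NULL
  - task 3 (Setup): parent_id=2 -> Research
  - task 4 (Train): parent_id=NULL -> NULL
  - task 5 (Design): parent_id=NULL -> NULL
  - task 6 (Implement): parent_id=NULL -> NULL
  - task 7 (Refactor): parent_id=6 -> Implement

SQL:
SELECT a.name, b.name AS project, c.name AS parent
FROM tasks a
LEFT JOIN projects b ON a.project_id = b.id
LEFT JOIN tasks c ON a.parent_id = c.id

Result:
name      | project | parent   
----------+---------+----------
Deploy    | Gamma   | NULL     
Research  | Gamma   | NULL     
Setup     | NULL    | Research 
Train     | Gamma   | NULL     
Design    | Nova    | NULL     
Implement | Aurora  | NULL     
Refactor  | Gamma   | Implement


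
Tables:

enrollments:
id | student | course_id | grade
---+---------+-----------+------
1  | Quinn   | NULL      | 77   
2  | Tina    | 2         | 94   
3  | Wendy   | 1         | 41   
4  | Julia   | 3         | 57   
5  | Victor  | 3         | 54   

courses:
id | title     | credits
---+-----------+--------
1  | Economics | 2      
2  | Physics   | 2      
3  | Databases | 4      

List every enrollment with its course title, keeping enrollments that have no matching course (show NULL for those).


LEFT JOIN keeps every row from enrollments (the left table); where course_id has no match in courses, the course columns become NULL. Walk through each enrollment:
  - enrollment 1 (Quinn): course_id=NULL, no match -> kept with NULL
  - enrollment 2 (Tina): course_id=2 -> matches Physics
  - enrollment 3 (Wendy): course_id=1 -> matches Economics
  - enrollment 4 (Julia): course_id=3 -> matches Databases
  - enrollment 5 (Victor): course_id=3 -> matches Databases
All 5 rows appear; 1 has NULL course.

SQL:
SELECT a.student, b.title AS course
FROM enrollments a
LEFT JOIN courses b ON a.course_id = b.id

Result:
student | course   
--------+----------
Quinn   | NULL     
Tina    | Physics  
Wendy   | Economics
Julia   | Databases
Victor  | Databases


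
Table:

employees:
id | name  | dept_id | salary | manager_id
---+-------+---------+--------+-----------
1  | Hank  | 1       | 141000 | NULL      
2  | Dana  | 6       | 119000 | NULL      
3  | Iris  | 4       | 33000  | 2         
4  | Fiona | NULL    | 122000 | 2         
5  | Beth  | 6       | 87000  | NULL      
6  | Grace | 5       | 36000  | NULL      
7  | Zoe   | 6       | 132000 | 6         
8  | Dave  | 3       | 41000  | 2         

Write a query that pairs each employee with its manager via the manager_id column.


This is a self-join: employees is joined to a second copy of itself, matching each row's manager_id to another row's id. Use LEFT JOIN so rows with manager_id=NULL are kept.
  - employee 1 (Hank): manager_id=NULL -> NULL
  - employee 2 (Dana): manager_id=NULL -> NULL
  - employee 3 (Iris): manager_id=2 -> Dana
  - employee 4 (Fiona): manager_id=2 -> Dana
  - employee 5 (Beth): manager_id=NULL -> NULL
  - employee 6 (Grace): manager_id=NULL -> NULL
  - employee 7 (Zoe): manager_id=6 -> Grace
  - employee 8 (Dave): manager_id=2 -> Dana

SQL:
SELECT a.name AS item, b.name AS manager
FROM employees a
LEFT JOIN employees b ON a.manager_id = b.id

Result:
item  | manager
------+--------
Hank  | NULL   
Dana  | NULL   
Iris  | Dana   
Fiona | Dana   
Beth  | NULL   
Grace | NULL   
Zoe   | Grace  
Dave  | Dana   


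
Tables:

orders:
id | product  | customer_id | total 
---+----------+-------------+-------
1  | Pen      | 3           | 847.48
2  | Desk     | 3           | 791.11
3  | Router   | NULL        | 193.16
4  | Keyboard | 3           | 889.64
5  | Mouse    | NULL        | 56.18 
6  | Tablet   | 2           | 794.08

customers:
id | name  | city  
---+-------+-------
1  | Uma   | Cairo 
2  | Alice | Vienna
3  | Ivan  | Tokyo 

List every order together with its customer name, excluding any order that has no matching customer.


INNER JOIN keeps only orders rows whose customer_id matches an id in customers. Walk through each order:
  - order 1 (Pen): customer_id=3 -> matches Ivan
  - order 2 (Desk): customer_id=3 -> matches Ivan
  - order 3 (Router): customer_id=NULL, no match -> dropped
  - order 4 (Keyboard): customer_id=3 -> matches Ivan
  - order 5 (Mouse): customer_id=NULL, no match -> dropped
  - order 6 (Tablet): customer_id=2 -> matches Alice
So 2 of 6 rows are dropped.

SQL:
SELECT a.product, b.name AS customer
FROM orders a
INNER JOIN customers b ON a.customer_id = b.id

Result:
product  | customer
---------+---------
Pen      | Ivan    
Desk     | Ivan    
Keyboard | Ivan    
Tablet   | Alice   


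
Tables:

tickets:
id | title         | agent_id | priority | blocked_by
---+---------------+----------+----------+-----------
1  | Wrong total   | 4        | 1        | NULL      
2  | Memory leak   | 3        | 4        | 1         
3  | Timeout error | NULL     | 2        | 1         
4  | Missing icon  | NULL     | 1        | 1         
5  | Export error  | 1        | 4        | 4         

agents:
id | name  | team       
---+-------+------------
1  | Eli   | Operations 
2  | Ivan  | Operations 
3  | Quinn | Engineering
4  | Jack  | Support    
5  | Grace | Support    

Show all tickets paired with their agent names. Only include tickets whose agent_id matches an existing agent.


INNER JOIN keeps only tickets rows whose agent_id matches an id in agents. Walk through each ticket:
  - ticket 1 (Wrong total): agent_id=4 -> matches Jack
  - ticket 2 (Memory leak): agent_id=3 -> matches Quinn
  - ticket 3 (Timeout error): agent_id=NULL, no match -> dropped
  - ticket 4 (Missing icon): agent_id=NULL, no match -> dropped
  - ticket 5 (Export error): agent_id=1 -> matches Eli
So 2 of 5 rows are dropped.

SQL:
SELECT a.title, b.name AS agent
FROM tickets a
INNER JOIN agents b ON a.agent_id = b.id

Result:
title        | agent
-------------+------
Wrong total  | Jack 
Memory leak  | Quinn
Export error | Eli  


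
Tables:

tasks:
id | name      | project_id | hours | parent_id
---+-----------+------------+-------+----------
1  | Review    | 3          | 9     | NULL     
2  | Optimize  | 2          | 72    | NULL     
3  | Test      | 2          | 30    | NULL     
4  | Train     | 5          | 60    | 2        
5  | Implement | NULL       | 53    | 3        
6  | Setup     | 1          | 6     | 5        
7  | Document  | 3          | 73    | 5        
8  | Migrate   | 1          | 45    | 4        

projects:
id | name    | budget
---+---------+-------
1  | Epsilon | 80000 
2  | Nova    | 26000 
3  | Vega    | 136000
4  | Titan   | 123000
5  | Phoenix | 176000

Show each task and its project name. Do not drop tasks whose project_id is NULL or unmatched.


LEFT JOIN keeps every row from tasks (the left table); where project_id has no match in projects, the project columns become NULL. Walk through each task:
  - task 1 (Review): project_id=3 -> matches Vega
  - task 2 (Optimize): project_id=2 -> matches Nova
  - task 3 (Test): project_id=2 -> matches Nova
  - task 4 (Train): project_id=5 -> matches Phoenix
  - task 5 (Implement): project_id=NULL, no match -> kept with NULL
  - task 6 (Setup): project_id=1 -> matches Epsilon
  - task 7 (Document): project_id=3 -> matches Vega
  - task 8 (Migrate): project_id=1 -> matches Epsilon
All 8 rows appear; 1 has NULL project.

SQL:
SELECT a.name, b.name AS project
FROM tasks a
LEFT JOIN projects b ON a.project_id = b.id

Result:
name      | project
----------+--------
Review    | Vega   
Optimize  | Nova   
Test      | Nova   
Train     | Phoenix
Implement | NULL   
Setup     | Epsilon
Document  | Vega   
Migrate   | Epsilon


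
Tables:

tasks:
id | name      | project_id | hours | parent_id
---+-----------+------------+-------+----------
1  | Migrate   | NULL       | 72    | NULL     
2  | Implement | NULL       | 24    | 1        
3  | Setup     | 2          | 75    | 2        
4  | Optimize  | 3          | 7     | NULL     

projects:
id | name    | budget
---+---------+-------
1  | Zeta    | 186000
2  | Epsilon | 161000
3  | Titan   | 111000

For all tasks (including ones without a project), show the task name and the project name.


LEFT JOIN keeps every row from tasks (the left table); where project_id has no match in projects, the project columns become NULL. Walk through each task:
  - task 1 (Migrate): project_id=NULL, no match -> kept with NULL
  - task 2 (Implement): project_id=NULL, no match -> kept with NULL
  - task 3 (Setup): project_id=2 -> matches Epsilon
  - task 4 (Optimize): project_id=3 -> matches Titan
All 4 rows appear; 2 have NULL project.

SQL:
SELECT a.name, b.name AS project
FROM tasks a
LEFT JOIN projects b ON a.project_id = b.id

Result:
name      | project
----------+--------
Migrate   | NULL   
Implement | NULL   
Setup     | Epsilon
Optimize  | Titan  


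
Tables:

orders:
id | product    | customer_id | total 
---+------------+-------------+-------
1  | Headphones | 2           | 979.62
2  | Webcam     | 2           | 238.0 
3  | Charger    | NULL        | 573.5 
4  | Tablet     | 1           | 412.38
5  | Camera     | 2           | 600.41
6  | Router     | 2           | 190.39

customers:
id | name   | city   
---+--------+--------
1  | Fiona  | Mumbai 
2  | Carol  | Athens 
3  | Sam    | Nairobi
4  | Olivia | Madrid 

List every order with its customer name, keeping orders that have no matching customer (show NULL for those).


LEFT JOIN keeps every row from orders (the left table); where customer_id has no match in customers, the customer columns become NULL. Walk through each order:
  - order 1 (Headphones): customer_id=2 -> matches Carol
  - order 2 (Webcam): customer_id=2 -> matches Carol
  - order 3 (Charger): customer_id=NULL, no match -> kept with NULL
  - order 4 (Tablet): customer_id=1 -> matches Fiona
  - order 5 (Camera): customer_id=2 -> matches Carol
  - order 6 (Router): customer_id=2 -> matches Carol
All 6 rows appear; 1 has NULL customer.

SQL:
SELECT a.product, b.name AS customer
FROM orders a
LEFT JOIN customers b ON a.customer_id = b.id

Result:
product    | customer
-----------+---------
Headphones | Carol   
Webcam     | Carol   
Charger    | NULL    
Tablet     | Fiona   
Camera     | Carol   
Router     | Carol   


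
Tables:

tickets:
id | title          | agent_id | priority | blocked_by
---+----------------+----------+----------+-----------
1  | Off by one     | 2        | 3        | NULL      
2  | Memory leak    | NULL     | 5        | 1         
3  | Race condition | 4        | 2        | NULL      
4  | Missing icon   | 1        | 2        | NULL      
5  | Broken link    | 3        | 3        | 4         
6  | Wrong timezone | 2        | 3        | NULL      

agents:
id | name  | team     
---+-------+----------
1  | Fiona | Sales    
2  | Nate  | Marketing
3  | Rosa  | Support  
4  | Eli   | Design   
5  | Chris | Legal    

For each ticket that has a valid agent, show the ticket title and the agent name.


INNER JOIN keeps only tickets rows whose agent_id matches an id in agents. Walk through each ticket:
  - ticket 1 (Off by one): agent_id=2 -> matches Nate
  - ticket 2 (Memory leak): agent_id=NULL, no match -> dropped
  - ticket 3 (Race condition): agent_id=4 -> matches Eli
  - ticket 4 (Missing icon): agent_id=1 -> matches Fiona
  - ticket 5 (Broken link): agent_id=3 -> matches Rosa
  - ticket 6 (Wrong timezone): agent_id=2 -> matches Nate
So 1 of 6 rows is dropped.

SQL:
SELECT a.title, b.name AS agent
FROM tickets a
INNER JOIN agents b ON a.agent_id = b.id

Result:
title          | agent
---------------+------
Off by one     | Nate 
Race condition | Eli  
Missing icon   | Fiona
Broken link    | Rosa 
Wrong timezone | Nate 


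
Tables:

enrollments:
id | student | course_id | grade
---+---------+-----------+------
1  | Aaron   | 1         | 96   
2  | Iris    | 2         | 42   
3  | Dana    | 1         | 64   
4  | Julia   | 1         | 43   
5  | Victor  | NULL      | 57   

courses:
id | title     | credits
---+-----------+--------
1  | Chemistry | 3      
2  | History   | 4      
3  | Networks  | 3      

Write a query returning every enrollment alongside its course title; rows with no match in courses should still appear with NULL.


LEFT JOIN keeps every row from enrollments (the left table); where course_id has no match in courses, the course columns become NULL. Walk through each enrollment:
  - enrollment 1 (Aaron): course_id=1 -> matches Chemistry
  - enrollment 2 (Iris): course_id=2 -> matches History
  - enrollment 3 (Dana): course_id=1 -> matches Chemistry
  - enrollment 4 (Julia): course_id=1 -> matches Chemistry
  - enrollment 5 (Victor): course_id=NULL, no match -> kept with NULL
All 5 rows appear; 1 has NULL course.

SQL:
SELECT a.student, b.title AS course
FROM enrollments a
LEFT JOIN courses b ON a.course_id = b.id

Result:
student | course   
--------+----------
Aaron   | Chemistry
Iris    | History  
Dana    | Chemistry
Julia   | Chemistry
Victor  | NULL     


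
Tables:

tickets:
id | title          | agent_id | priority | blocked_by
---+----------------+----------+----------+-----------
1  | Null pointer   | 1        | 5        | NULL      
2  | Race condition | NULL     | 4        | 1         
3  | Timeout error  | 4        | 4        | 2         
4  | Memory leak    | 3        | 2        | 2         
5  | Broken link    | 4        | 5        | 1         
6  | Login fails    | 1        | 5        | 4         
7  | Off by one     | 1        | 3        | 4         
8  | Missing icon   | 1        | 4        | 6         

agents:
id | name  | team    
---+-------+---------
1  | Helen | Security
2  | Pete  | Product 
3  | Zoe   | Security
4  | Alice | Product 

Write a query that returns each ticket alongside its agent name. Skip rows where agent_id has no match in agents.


INNER JOIN keeps only tickets rows whose agent_id matches an id in agents. Walk through each ticket:
  - ticket 1 (Null pointer): agent_id=1 -> matches Helen
  - ticket 2 (Race condition): agent_id=NULL, no match -> dropped
  - ticket 3 (Timeout error): agent_id=4 -> matches Alice
  - ticket 4 (Memory leak): agent_id=3 -> matches Zoe
  - ticket 5 (Broken link): agent_id=4 -> matches Alice
  - ticket 6 (Login fails): agent_id=1 -> matches Helen
  - ticket 7 (Off by one): agent_id=1 -> matches Helen
  - ticket 8 (Missing icon): agent_id=1 -> matches Helen
So 1 of 8 rows is dropped.

SQL:
SELECT a.title, b.name AS agent
FROM tickets a
INNER JOIN agents b ON a.agent_id = b.id

Result:
title         | agent
--------------+------
Null pointer  | Helen
Timeout error | Alice
Memory leak   | Zoe  
Broken link   | Alice
Login fails   | Helen
Off by one    | Helen
Missing icon  | Helen


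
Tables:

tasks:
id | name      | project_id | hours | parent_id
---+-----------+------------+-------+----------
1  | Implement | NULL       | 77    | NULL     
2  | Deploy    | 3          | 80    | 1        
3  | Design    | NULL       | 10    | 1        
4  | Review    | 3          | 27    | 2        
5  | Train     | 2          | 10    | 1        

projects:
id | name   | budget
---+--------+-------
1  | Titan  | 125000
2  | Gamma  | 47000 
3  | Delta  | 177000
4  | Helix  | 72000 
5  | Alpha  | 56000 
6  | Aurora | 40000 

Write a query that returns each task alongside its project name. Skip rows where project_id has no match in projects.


INNER JOIN keeps only tasks rows whose project_id matches an id in projects. Walk through each task:
  - task 1 (Implement): project_id=NULL, no match -> dropped
  - task 2 (Deploy): project_id=3 -> matches Delta
  - task 3 (Design): project_id=NULL, no match -> dropped
  - task 4 (Review): project_id=3 -> matches Delta
  - task 5 (Train): project_id=2 -> matches Gamma
So 2 of 5 rows are dropped.

SQL:
SELECT a.name, b.name AS project
FROM tasks a
INNER JOIN projects b ON a.project_id = b.id

Result:
name   | project
-------+--------
Deploy | Delta  
Review | Delta  
Train  | Gamma  


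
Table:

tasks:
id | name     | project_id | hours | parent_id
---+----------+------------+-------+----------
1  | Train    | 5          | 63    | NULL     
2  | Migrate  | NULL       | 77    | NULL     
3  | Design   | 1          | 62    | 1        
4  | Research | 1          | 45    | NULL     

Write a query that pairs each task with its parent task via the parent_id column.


This is a self-join: tasks is joined to a second copy of itself, matching each row's parent_id to another row's id. Use LEFT JOIN so rows with parent_id=NULL are kept.
  - task 1 (Train): parent_id=NULL -> NULL
  - task 2 (Migrate): parent_id=NULL -> NULL
  - task 3 (Design): parent_id=1 -> Train
  - task 4 (Research): parent_id=NULL -> NULL

SQL:
SELECT a.name AS item, b.name AS parent
FROM tasks a
LEFT JOIN tasks b ON a.parent_id = b.id

Result:
item     | parent
---------+-------
Train    | NULL  
Migrate  | NULL  
Design   | Train 
Research | NULL  


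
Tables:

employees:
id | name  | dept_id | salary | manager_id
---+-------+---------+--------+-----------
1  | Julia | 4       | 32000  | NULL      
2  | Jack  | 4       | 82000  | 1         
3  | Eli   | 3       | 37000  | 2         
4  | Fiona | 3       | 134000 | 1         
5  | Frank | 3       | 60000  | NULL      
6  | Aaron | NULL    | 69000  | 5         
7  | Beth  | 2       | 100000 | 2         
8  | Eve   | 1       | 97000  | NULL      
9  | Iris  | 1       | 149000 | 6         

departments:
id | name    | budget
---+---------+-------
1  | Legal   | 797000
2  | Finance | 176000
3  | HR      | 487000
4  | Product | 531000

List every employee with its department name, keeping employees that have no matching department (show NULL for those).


LEFT JOIN keeps every row from employees (the left table); where dept_id has no match in departments, the department columns become NULL. Walk through each employee:
  - employee 1 (Julia): dept_id=4 -> matches Product
  - employee 2 (Jack): dept_id=4 -> matches Product
  - employee 3 (Eli): dept_id=3 -> matches HR
  - employee 4 (Fiona): dept_id=3 -> matches HR
  - employee 5 (Frank): dept_id=3 -> matches HR
  - employee 6 (Aaron): dept_id=NULL, no match -> kept with NULL
  - employee 7 (Beth): dept_id=2 -> matches Finance
  - employee 8 (Eve): dept_id=1 -> matches Legal
  - employee 9 (Iris): dept_id=1 -> matches Legal
All 9 rows appear; 1 has NULL department.

SQL:
SELECT a.name, b.name AS department
FROM employees a
LEFT JOIN departments b ON a.dept_id = b.id

Result:
name  | department
------+-----------
Julia | Product   
Jack  | Product   
Eli   | HR        
Fiona | HR        
Frank | HR        
Aaron | NULL      
Beth  | Finance   
Eve   | Legal     
Iris  | Legal     


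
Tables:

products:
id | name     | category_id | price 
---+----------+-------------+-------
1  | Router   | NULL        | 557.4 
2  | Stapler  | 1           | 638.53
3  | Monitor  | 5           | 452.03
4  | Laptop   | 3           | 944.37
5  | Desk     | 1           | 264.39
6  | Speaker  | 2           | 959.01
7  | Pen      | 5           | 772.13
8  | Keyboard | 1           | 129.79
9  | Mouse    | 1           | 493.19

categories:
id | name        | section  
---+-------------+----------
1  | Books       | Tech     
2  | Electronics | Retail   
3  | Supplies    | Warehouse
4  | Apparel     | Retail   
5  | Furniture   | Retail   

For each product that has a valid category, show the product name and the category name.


INNER JOIN keeps only products rows whose category_id matches an id in categories. Walk through each product:
  - product 1 (Router): category_id=NULL, no match -> dropped
  - product 2 (Stapler): category_id=1 -> matches Books
  - product 3 (Monitor): category_id=5 -> matches Furniture
  - product 4 (Laptop): category_id=3 -> matches Supplies
  - product 5 (Desk): category_id=1 -> matches Books
  - product 6 (Speaker): category_id=2 -> matches Electronics
  - product 7 (Pen): category_id=5 -> matches Furniture
  - product 8 (Keyboard): category_id=1 -> matches Books
  - product 9 (Mouse): category_id=1 -> matches Books
So 1 of 9 rows is dropped.

SQL:
SELECT a.name, b.name AS category
FROM products a
INNER JOIN categories b ON a.category_id = b.id

Result:
name     | category   
---------+------------
Stapler  | Books      
Monitor  | Furniture  
Laptop   | Supplies   
Desk     | Books      
Speaker  | Electronics
Pen      | Furniture  
Keyboard | Books      
Mouse    | Books      


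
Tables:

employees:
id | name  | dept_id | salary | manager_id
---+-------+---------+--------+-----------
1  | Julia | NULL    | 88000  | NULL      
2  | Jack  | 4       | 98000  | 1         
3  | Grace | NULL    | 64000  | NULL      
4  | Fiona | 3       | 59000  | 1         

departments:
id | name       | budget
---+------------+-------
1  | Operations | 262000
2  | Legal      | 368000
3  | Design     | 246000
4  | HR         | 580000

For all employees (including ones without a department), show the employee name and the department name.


LEFT JOIN keeps every row from employees (the left table); where dept_id has no match in departments, the department columns become NULL. Walk through each employee:
  - employee 1 (Julia): dept_id=NULL, no match -> kept with NULL
  - employee 2 (Jack): dept_id=4 -> matches HR
  - employee 3 (Grace): dept_id=NULL, no match -> kept with NULL
  - employee 4 (Fiona): dept_id=3 -> matches Design
All 4 rows appear; 2 have NULL department.

SQL:
SELECT a.name, b.name AS department
FROM employees a
LEFT JOIN departments b ON a.dept_id = b.id

Result:
name  | department
------+-----------
Julia | NULL      
Jack  | HR        
Grace | NULL      
Fiona | Design    
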